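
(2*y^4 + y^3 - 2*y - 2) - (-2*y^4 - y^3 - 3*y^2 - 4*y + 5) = 4*y^4 + 2*y^3 + 3*y^2 + 2*y - 7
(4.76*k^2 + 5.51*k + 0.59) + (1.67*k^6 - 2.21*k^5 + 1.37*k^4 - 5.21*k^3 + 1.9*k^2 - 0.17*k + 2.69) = 1.67*k^6 - 2.21*k^5 + 1.37*k^4 - 5.21*k^3 + 6.66*k^2 + 5.34*k + 3.28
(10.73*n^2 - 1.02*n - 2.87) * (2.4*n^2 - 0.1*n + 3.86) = 25.752*n^4 - 3.521*n^3 + 34.6318*n^2 - 3.6502*n - 11.0782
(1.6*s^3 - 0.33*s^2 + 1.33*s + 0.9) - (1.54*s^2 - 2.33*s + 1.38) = 1.6*s^3 - 1.87*s^2 + 3.66*s - 0.48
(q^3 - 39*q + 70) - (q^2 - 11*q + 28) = q^3 - q^2 - 28*q + 42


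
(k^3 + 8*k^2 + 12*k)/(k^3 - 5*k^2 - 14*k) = (k + 6)/(k - 7)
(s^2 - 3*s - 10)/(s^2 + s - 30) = (s + 2)/(s + 6)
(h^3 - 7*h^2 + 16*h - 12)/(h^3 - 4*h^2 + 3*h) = (h^2 - 4*h + 4)/(h*(h - 1))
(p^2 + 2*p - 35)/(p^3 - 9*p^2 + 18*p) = (p^2 + 2*p - 35)/(p*(p^2 - 9*p + 18))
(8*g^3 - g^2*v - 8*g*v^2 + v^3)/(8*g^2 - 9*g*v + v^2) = g + v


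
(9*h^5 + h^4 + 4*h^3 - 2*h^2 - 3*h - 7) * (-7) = -63*h^5 - 7*h^4 - 28*h^3 + 14*h^2 + 21*h + 49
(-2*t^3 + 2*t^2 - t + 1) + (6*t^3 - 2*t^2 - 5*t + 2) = 4*t^3 - 6*t + 3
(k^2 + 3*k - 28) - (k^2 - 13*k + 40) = 16*k - 68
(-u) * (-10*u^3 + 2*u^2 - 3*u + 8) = 10*u^4 - 2*u^3 + 3*u^2 - 8*u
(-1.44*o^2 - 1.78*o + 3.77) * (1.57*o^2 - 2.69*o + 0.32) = -2.2608*o^4 + 1.079*o^3 + 10.2463*o^2 - 10.7109*o + 1.2064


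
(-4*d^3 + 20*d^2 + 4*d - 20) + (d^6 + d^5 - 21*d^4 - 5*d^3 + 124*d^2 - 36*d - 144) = d^6 + d^5 - 21*d^4 - 9*d^3 + 144*d^2 - 32*d - 164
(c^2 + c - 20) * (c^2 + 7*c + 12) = c^4 + 8*c^3 - c^2 - 128*c - 240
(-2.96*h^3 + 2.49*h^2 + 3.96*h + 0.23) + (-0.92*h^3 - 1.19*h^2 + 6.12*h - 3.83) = -3.88*h^3 + 1.3*h^2 + 10.08*h - 3.6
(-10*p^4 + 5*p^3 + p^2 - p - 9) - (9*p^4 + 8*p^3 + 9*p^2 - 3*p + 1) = -19*p^4 - 3*p^3 - 8*p^2 + 2*p - 10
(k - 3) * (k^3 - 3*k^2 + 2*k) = k^4 - 6*k^3 + 11*k^2 - 6*k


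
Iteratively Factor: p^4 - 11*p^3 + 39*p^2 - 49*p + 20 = (p - 4)*(p^3 - 7*p^2 + 11*p - 5) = (p - 4)*(p - 1)*(p^2 - 6*p + 5) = (p - 4)*(p - 1)^2*(p - 5)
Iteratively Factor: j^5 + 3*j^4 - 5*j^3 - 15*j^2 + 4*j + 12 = (j - 1)*(j^4 + 4*j^3 - j^2 - 16*j - 12) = (j - 2)*(j - 1)*(j^3 + 6*j^2 + 11*j + 6) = (j - 2)*(j - 1)*(j + 3)*(j^2 + 3*j + 2) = (j - 2)*(j - 1)*(j + 1)*(j + 3)*(j + 2)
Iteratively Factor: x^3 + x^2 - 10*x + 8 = (x - 1)*(x^2 + 2*x - 8) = (x - 2)*(x - 1)*(x + 4)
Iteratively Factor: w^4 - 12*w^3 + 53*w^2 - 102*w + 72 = (w - 4)*(w^3 - 8*w^2 + 21*w - 18) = (w - 4)*(w - 2)*(w^2 - 6*w + 9) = (w - 4)*(w - 3)*(w - 2)*(w - 3)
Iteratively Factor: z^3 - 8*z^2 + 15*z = (z - 3)*(z^2 - 5*z) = (z - 5)*(z - 3)*(z)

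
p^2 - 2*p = p*(p - 2)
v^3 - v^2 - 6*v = v*(v - 3)*(v + 2)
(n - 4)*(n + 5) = n^2 + n - 20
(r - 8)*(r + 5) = r^2 - 3*r - 40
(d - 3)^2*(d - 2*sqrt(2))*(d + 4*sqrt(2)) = d^4 - 6*d^3 + 2*sqrt(2)*d^3 - 12*sqrt(2)*d^2 - 7*d^2 + 18*sqrt(2)*d + 96*d - 144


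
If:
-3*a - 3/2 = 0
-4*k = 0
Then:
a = -1/2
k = 0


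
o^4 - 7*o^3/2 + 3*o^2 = o^2*(o - 2)*(o - 3/2)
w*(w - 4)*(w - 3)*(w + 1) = w^4 - 6*w^3 + 5*w^2 + 12*w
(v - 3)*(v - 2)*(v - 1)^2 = v^4 - 7*v^3 + 17*v^2 - 17*v + 6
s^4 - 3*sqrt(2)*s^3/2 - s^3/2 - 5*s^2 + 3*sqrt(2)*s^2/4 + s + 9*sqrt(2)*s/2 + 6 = (s - 2)*(s + 3/2)*(s - 2*sqrt(2))*(s + sqrt(2)/2)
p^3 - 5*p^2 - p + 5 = (p - 5)*(p - 1)*(p + 1)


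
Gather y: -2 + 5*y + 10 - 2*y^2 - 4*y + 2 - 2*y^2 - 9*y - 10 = -4*y^2 - 8*y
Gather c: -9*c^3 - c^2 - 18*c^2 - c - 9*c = -9*c^3 - 19*c^2 - 10*c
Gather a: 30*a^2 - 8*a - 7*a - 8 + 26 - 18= 30*a^2 - 15*a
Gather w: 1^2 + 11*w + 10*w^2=10*w^2 + 11*w + 1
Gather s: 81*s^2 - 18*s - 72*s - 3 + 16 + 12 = 81*s^2 - 90*s + 25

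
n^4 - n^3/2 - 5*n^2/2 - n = n*(n - 2)*(n + 1/2)*(n + 1)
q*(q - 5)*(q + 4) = q^3 - q^2 - 20*q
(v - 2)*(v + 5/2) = v^2 + v/2 - 5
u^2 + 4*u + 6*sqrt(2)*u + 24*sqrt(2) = (u + 4)*(u + 6*sqrt(2))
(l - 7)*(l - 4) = l^2 - 11*l + 28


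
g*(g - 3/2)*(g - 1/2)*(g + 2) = g^4 - 13*g^2/4 + 3*g/2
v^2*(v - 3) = v^3 - 3*v^2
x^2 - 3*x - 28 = (x - 7)*(x + 4)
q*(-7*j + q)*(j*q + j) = -7*j^2*q^2 - 7*j^2*q + j*q^3 + j*q^2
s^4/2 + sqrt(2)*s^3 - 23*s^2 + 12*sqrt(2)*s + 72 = (s/2 + sqrt(2)/2)*(s - 3*sqrt(2))*(s - 2*sqrt(2))*(s + 6*sqrt(2))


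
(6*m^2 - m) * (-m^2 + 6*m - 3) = -6*m^4 + 37*m^3 - 24*m^2 + 3*m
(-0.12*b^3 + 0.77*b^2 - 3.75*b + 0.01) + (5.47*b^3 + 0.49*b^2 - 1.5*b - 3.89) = 5.35*b^3 + 1.26*b^2 - 5.25*b - 3.88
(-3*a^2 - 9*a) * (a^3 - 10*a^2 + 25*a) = -3*a^5 + 21*a^4 + 15*a^3 - 225*a^2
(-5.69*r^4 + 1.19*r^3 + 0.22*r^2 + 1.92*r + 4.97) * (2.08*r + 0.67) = -11.8352*r^5 - 1.3371*r^4 + 1.2549*r^3 + 4.141*r^2 + 11.624*r + 3.3299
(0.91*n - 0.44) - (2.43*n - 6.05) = 5.61 - 1.52*n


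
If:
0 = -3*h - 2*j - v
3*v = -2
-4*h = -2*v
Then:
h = -1/3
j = 5/6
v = -2/3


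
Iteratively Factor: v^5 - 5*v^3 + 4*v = (v + 1)*(v^4 - v^3 - 4*v^2 + 4*v) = v*(v + 1)*(v^3 - v^2 - 4*v + 4) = v*(v - 1)*(v + 1)*(v^2 - 4) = v*(v - 1)*(v + 1)*(v + 2)*(v - 2)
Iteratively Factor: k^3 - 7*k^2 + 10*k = (k)*(k^2 - 7*k + 10) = k*(k - 2)*(k - 5)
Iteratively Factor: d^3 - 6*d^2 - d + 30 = (d + 2)*(d^2 - 8*d + 15) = (d - 3)*(d + 2)*(d - 5)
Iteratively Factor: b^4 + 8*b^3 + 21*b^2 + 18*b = (b + 3)*(b^3 + 5*b^2 + 6*b) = (b + 2)*(b + 3)*(b^2 + 3*b) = (b + 2)*(b + 3)^2*(b)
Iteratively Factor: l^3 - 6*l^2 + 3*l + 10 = (l - 2)*(l^2 - 4*l - 5) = (l - 5)*(l - 2)*(l + 1)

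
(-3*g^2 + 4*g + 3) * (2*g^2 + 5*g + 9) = -6*g^4 - 7*g^3 - g^2 + 51*g + 27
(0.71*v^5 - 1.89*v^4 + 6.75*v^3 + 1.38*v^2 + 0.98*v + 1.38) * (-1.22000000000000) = -0.8662*v^5 + 2.3058*v^4 - 8.235*v^3 - 1.6836*v^2 - 1.1956*v - 1.6836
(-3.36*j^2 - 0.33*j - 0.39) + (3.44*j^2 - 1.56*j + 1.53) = 0.0800000000000001*j^2 - 1.89*j + 1.14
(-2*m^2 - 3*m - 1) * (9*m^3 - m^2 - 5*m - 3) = -18*m^5 - 25*m^4 + 4*m^3 + 22*m^2 + 14*m + 3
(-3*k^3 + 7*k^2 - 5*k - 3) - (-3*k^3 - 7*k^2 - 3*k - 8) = 14*k^2 - 2*k + 5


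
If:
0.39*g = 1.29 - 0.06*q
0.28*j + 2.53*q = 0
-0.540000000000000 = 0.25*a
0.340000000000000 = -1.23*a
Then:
No Solution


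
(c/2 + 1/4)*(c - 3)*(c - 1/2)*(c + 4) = c^4/2 + c^3/2 - 49*c^2/8 - c/8 + 3/2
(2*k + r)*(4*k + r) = 8*k^2 + 6*k*r + r^2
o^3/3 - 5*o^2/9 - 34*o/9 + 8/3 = (o/3 + 1)*(o - 4)*(o - 2/3)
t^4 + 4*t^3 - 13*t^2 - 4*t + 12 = (t - 2)*(t - 1)*(t + 1)*(t + 6)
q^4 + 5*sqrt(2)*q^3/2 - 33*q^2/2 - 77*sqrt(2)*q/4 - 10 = (q - 5*sqrt(2)/2)*(q + sqrt(2)/2)^2*(q + 4*sqrt(2))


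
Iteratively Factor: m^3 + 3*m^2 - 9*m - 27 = (m + 3)*(m^2 - 9) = (m - 3)*(m + 3)*(m + 3)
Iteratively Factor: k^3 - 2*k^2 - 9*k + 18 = (k + 3)*(k^2 - 5*k + 6) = (k - 3)*(k + 3)*(k - 2)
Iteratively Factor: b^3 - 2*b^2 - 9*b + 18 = (b + 3)*(b^2 - 5*b + 6) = (b - 2)*(b + 3)*(b - 3)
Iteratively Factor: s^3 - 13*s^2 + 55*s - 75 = (s - 5)*(s^2 - 8*s + 15) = (s - 5)^2*(s - 3)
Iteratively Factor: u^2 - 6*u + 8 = (u - 2)*(u - 4)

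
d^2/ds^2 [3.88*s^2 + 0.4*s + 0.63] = 7.76000000000000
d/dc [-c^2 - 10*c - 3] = -2*c - 10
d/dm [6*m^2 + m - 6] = 12*m + 1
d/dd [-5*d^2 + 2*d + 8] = 2 - 10*d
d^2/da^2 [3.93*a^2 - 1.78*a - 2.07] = 7.86000000000000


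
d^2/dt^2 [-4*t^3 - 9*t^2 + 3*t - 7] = -24*t - 18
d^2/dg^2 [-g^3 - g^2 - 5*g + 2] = -6*g - 2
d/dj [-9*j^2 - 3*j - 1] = -18*j - 3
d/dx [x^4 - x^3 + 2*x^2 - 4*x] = 4*x^3 - 3*x^2 + 4*x - 4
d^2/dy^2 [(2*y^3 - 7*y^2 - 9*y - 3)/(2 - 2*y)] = (-2*y^3 + 6*y^2 - 6*y + 19)/(y^3 - 3*y^2 + 3*y - 1)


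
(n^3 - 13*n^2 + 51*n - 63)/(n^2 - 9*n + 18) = (n^2 - 10*n + 21)/(n - 6)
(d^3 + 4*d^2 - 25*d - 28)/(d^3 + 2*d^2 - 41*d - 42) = (d - 4)/(d - 6)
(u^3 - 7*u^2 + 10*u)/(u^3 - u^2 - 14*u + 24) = u*(u - 5)/(u^2 + u - 12)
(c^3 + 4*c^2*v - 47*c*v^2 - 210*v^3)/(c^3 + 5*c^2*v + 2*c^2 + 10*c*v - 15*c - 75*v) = (c^2 - c*v - 42*v^2)/(c^2 + 2*c - 15)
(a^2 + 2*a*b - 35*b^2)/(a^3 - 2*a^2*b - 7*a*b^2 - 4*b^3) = (-a^2 - 2*a*b + 35*b^2)/(-a^3 + 2*a^2*b + 7*a*b^2 + 4*b^3)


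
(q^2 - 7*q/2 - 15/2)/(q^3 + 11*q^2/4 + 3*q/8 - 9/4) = 4*(q - 5)/(4*q^2 + 5*q - 6)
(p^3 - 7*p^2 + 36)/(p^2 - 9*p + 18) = p + 2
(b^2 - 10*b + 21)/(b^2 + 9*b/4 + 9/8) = 8*(b^2 - 10*b + 21)/(8*b^2 + 18*b + 9)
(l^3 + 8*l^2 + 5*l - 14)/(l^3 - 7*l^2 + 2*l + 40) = (l^2 + 6*l - 7)/(l^2 - 9*l + 20)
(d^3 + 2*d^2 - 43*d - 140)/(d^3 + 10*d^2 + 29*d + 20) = (d - 7)/(d + 1)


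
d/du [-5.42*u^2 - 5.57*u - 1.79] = -10.84*u - 5.57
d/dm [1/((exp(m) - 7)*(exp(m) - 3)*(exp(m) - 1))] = -((exp(m) - 7)*(exp(m) - 3) + (exp(m) - 7)*(exp(m) - 1) + (exp(m) - 3)*(exp(m) - 1))/(4*(exp(m) - 7)^2*(exp(m) - 3)^2*sinh(m/2)^2)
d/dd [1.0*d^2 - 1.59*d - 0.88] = 2.0*d - 1.59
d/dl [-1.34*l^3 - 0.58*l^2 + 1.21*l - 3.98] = -4.02*l^2 - 1.16*l + 1.21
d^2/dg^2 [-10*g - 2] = 0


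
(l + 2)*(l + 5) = l^2 + 7*l + 10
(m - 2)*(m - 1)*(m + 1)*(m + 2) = m^4 - 5*m^2 + 4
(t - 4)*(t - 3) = t^2 - 7*t + 12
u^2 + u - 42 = (u - 6)*(u + 7)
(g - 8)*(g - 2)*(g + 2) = g^3 - 8*g^2 - 4*g + 32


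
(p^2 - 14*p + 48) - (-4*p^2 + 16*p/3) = 5*p^2 - 58*p/3 + 48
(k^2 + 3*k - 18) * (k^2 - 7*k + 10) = k^4 - 4*k^3 - 29*k^2 + 156*k - 180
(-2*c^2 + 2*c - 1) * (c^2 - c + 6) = -2*c^4 + 4*c^3 - 15*c^2 + 13*c - 6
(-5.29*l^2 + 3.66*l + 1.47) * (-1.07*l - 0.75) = 5.6603*l^3 + 0.0512999999999999*l^2 - 4.3179*l - 1.1025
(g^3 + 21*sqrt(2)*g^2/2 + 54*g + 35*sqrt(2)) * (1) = g^3 + 21*sqrt(2)*g^2/2 + 54*g + 35*sqrt(2)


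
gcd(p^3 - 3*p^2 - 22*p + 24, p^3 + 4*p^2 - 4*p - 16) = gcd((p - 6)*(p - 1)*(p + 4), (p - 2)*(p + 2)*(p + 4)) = p + 4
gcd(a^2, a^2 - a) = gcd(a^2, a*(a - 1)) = a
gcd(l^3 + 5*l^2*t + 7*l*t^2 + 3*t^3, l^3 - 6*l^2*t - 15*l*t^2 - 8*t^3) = l^2 + 2*l*t + t^2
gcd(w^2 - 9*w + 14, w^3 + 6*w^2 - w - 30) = w - 2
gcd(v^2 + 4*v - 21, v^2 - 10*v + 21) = v - 3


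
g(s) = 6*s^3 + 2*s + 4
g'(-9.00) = 1460.00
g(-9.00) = -4388.00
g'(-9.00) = 1460.00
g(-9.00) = -4388.00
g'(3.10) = 174.98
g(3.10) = 188.95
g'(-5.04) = 459.23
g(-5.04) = -774.22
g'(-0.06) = 2.06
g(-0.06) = 3.88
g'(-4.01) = 291.44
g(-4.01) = -390.91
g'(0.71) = 11.07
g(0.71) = 7.57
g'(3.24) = 190.96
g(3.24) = 214.55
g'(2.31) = 98.05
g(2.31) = 82.58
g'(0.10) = 2.18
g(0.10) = 4.21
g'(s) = 18*s^2 + 2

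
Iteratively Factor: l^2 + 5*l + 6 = (l + 3)*(l + 2)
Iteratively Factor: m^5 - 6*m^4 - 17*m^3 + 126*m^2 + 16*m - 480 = (m - 5)*(m^4 - m^3 - 22*m^2 + 16*m + 96) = (m - 5)*(m - 3)*(m^3 + 2*m^2 - 16*m - 32) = (m - 5)*(m - 4)*(m - 3)*(m^2 + 6*m + 8) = (m - 5)*(m - 4)*(m - 3)*(m + 4)*(m + 2)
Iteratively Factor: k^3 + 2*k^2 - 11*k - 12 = (k + 4)*(k^2 - 2*k - 3) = (k - 3)*(k + 4)*(k + 1)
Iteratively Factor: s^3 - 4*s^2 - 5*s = (s + 1)*(s^2 - 5*s) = s*(s + 1)*(s - 5)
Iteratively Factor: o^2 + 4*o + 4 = (o + 2)*(o + 2)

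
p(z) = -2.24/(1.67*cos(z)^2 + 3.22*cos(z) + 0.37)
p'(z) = -2.24*(3.34*sin(z)*cos(z) + 3.22*sin(z))/(1.67*cos(z)^2 + 3.22*cos(z) + 0.37)^2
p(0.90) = -0.74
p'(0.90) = -1.02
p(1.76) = 12.69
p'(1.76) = -182.97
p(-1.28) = -1.57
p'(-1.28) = 4.38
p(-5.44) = -0.69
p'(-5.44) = -0.86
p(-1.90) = 4.51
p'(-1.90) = 18.41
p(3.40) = 1.89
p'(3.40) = -0.00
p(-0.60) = -0.54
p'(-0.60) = 0.44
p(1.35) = -1.94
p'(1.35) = -6.47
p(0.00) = -0.43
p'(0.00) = 0.00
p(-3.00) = 1.90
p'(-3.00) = -0.02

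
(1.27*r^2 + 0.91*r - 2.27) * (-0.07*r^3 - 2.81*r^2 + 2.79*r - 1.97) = -0.0889*r^5 - 3.6324*r^4 + 1.1451*r^3 + 6.4157*r^2 - 8.126*r + 4.4719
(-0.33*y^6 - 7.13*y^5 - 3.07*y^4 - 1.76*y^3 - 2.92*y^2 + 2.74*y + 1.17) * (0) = 0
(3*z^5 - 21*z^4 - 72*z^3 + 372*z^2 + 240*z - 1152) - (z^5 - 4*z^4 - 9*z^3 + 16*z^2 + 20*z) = 2*z^5 - 17*z^4 - 63*z^3 + 356*z^2 + 220*z - 1152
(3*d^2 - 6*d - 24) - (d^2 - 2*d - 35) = 2*d^2 - 4*d + 11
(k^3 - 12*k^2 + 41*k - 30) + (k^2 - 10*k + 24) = k^3 - 11*k^2 + 31*k - 6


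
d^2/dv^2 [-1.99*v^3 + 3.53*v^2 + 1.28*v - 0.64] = 7.06 - 11.94*v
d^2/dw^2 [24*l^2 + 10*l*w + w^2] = 2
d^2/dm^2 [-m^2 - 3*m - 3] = -2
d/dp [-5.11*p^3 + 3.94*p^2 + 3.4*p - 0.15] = -15.33*p^2 + 7.88*p + 3.4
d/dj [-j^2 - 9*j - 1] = -2*j - 9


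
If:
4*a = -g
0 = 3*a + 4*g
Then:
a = 0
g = 0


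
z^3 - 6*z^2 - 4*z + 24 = (z - 6)*(z - 2)*(z + 2)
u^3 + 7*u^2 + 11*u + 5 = (u + 1)^2*(u + 5)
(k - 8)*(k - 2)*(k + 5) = k^3 - 5*k^2 - 34*k + 80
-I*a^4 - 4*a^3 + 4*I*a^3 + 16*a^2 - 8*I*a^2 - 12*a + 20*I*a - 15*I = (a - 3)*(a - 5*I)*(a + I)*(-I*a + I)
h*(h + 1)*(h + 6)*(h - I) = h^4 + 7*h^3 - I*h^3 + 6*h^2 - 7*I*h^2 - 6*I*h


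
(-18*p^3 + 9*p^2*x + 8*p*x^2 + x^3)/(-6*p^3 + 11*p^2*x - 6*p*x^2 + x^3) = (18*p^2 + 9*p*x + x^2)/(6*p^2 - 5*p*x + x^2)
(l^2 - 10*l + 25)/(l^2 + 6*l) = (l^2 - 10*l + 25)/(l*(l + 6))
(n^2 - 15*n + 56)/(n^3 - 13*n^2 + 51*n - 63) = (n - 8)/(n^2 - 6*n + 9)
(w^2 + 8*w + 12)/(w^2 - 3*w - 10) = (w + 6)/(w - 5)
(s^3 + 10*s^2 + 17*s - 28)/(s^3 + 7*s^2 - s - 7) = (s + 4)/(s + 1)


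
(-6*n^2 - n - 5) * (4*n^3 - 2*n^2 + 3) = -24*n^5 + 8*n^4 - 18*n^3 - 8*n^2 - 3*n - 15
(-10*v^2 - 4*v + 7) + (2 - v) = -10*v^2 - 5*v + 9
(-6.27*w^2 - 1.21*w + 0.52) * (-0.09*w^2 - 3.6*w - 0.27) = 0.5643*w^4 + 22.6809*w^3 + 6.0021*w^2 - 1.5453*w - 0.1404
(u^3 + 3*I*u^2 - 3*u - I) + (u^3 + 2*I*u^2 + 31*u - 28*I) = 2*u^3 + 5*I*u^2 + 28*u - 29*I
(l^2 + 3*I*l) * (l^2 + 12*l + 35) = l^4 + 12*l^3 + 3*I*l^3 + 35*l^2 + 36*I*l^2 + 105*I*l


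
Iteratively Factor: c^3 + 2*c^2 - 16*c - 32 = (c - 4)*(c^2 + 6*c + 8) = (c - 4)*(c + 4)*(c + 2)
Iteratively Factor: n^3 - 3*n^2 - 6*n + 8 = (n + 2)*(n^2 - 5*n + 4) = (n - 1)*(n + 2)*(n - 4)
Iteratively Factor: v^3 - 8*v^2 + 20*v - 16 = (v - 2)*(v^2 - 6*v + 8) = (v - 4)*(v - 2)*(v - 2)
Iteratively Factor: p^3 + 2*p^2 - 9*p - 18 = (p + 3)*(p^2 - p - 6) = (p - 3)*(p + 3)*(p + 2)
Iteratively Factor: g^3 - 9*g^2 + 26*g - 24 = (g - 4)*(g^2 - 5*g + 6) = (g - 4)*(g - 3)*(g - 2)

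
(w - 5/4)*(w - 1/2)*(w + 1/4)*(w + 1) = w^4 - w^3/2 - 21*w^2/16 + 11*w/32 + 5/32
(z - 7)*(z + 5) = z^2 - 2*z - 35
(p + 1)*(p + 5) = p^2 + 6*p + 5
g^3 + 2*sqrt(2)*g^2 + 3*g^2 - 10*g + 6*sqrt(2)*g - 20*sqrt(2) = (g - 2)*(g + 5)*(g + 2*sqrt(2))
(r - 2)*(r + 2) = r^2 - 4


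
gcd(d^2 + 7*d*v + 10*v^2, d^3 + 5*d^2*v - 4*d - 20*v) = d + 5*v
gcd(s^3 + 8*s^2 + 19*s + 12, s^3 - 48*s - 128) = s + 4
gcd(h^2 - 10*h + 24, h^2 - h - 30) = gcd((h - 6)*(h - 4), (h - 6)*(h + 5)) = h - 6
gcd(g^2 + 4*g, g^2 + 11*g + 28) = g + 4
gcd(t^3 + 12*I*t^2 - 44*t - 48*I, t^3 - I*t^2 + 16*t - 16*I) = t + 4*I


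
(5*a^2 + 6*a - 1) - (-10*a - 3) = 5*a^2 + 16*a + 2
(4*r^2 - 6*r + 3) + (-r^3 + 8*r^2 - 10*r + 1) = -r^3 + 12*r^2 - 16*r + 4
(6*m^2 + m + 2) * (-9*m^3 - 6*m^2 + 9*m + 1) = -54*m^5 - 45*m^4 + 30*m^3 + 3*m^2 + 19*m + 2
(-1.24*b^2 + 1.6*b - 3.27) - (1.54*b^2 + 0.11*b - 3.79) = -2.78*b^2 + 1.49*b + 0.52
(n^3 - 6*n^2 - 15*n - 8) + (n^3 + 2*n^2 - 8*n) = 2*n^3 - 4*n^2 - 23*n - 8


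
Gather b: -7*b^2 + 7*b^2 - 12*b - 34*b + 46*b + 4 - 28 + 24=0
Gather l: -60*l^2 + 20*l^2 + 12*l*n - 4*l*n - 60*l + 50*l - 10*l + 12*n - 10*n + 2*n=-40*l^2 + l*(8*n - 20) + 4*n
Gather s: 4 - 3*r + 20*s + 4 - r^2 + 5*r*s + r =-r^2 - 2*r + s*(5*r + 20) + 8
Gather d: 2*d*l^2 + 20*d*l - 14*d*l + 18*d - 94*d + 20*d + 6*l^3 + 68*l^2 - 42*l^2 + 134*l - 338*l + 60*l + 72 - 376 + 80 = d*(2*l^2 + 6*l - 56) + 6*l^3 + 26*l^2 - 144*l - 224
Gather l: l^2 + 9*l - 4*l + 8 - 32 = l^2 + 5*l - 24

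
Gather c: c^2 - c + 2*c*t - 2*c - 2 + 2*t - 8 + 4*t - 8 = c^2 + c*(2*t - 3) + 6*t - 18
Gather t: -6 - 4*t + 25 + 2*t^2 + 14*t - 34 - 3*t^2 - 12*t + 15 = -t^2 - 2*t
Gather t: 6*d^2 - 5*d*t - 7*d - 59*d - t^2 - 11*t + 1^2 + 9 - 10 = 6*d^2 - 66*d - t^2 + t*(-5*d - 11)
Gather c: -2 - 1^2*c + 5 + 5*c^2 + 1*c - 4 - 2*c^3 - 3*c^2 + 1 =-2*c^3 + 2*c^2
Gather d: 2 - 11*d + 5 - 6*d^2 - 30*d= -6*d^2 - 41*d + 7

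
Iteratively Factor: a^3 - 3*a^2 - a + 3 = (a - 1)*(a^2 - 2*a - 3) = (a - 1)*(a + 1)*(a - 3)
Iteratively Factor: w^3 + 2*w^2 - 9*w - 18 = (w + 2)*(w^2 - 9) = (w - 3)*(w + 2)*(w + 3)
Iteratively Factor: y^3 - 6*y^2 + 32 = (y - 4)*(y^2 - 2*y - 8) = (y - 4)*(y + 2)*(y - 4)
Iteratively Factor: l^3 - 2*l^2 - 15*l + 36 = (l + 4)*(l^2 - 6*l + 9) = (l - 3)*(l + 4)*(l - 3)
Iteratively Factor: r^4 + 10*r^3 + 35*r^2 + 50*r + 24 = (r + 1)*(r^3 + 9*r^2 + 26*r + 24) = (r + 1)*(r + 2)*(r^2 + 7*r + 12) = (r + 1)*(r + 2)*(r + 4)*(r + 3)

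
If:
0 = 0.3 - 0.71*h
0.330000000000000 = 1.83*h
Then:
No Solution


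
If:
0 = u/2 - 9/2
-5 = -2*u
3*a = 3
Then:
No Solution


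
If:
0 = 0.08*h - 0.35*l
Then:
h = 4.375*l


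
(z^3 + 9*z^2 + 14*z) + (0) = z^3 + 9*z^2 + 14*z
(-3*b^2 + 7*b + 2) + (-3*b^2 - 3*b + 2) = -6*b^2 + 4*b + 4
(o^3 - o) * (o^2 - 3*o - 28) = o^5 - 3*o^4 - 29*o^3 + 3*o^2 + 28*o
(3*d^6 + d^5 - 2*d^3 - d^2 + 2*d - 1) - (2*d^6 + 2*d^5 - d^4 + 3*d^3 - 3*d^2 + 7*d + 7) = d^6 - d^5 + d^4 - 5*d^3 + 2*d^2 - 5*d - 8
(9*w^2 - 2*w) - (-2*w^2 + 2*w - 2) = 11*w^2 - 4*w + 2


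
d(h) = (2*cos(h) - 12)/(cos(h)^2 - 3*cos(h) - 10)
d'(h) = (2*sin(h)*cos(h) - 3*sin(h))*(2*cos(h) - 12)/(cos(h)^2 - 3*cos(h) - 10)^2 - 2*sin(h)/(cos(h)^2 - 3*cos(h) - 10) = 2*(cos(h)^2 - 12*cos(h) + 28)*sin(h)/(sin(h)^2 + 3*cos(h) + 9)^2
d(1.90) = 1.42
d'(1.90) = 0.76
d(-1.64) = 1.24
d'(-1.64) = -0.60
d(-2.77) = 2.19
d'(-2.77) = -0.72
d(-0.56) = 0.87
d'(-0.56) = -0.14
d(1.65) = 1.25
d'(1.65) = 0.61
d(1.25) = 1.05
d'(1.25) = 0.39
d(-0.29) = 0.84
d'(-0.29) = -0.07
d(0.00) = 0.83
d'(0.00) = 0.00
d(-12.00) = 0.87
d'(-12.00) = 0.14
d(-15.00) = 1.89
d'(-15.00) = -0.96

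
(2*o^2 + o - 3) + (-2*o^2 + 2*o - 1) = 3*o - 4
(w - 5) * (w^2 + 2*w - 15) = w^3 - 3*w^2 - 25*w + 75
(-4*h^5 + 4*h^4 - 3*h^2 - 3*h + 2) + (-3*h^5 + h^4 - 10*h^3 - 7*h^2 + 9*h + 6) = -7*h^5 + 5*h^4 - 10*h^3 - 10*h^2 + 6*h + 8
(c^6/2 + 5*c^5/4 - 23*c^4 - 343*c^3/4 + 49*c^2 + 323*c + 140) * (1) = c^6/2 + 5*c^5/4 - 23*c^4 - 343*c^3/4 + 49*c^2 + 323*c + 140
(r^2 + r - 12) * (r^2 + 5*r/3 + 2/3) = r^4 + 8*r^3/3 - 29*r^2/3 - 58*r/3 - 8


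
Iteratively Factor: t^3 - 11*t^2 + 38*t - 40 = (t - 5)*(t^2 - 6*t + 8) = (t - 5)*(t - 2)*(t - 4)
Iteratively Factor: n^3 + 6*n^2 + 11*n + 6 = (n + 3)*(n^2 + 3*n + 2) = (n + 1)*(n + 3)*(n + 2)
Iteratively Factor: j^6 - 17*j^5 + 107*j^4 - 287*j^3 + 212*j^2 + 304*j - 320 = (j - 4)*(j^5 - 13*j^4 + 55*j^3 - 67*j^2 - 56*j + 80) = (j - 5)*(j - 4)*(j^4 - 8*j^3 + 15*j^2 + 8*j - 16) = (j - 5)*(j - 4)*(j - 1)*(j^3 - 7*j^2 + 8*j + 16) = (j - 5)*(j - 4)*(j - 1)*(j + 1)*(j^2 - 8*j + 16) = (j - 5)*(j - 4)^2*(j - 1)*(j + 1)*(j - 4)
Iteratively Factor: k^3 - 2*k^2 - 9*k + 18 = (k + 3)*(k^2 - 5*k + 6) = (k - 2)*(k + 3)*(k - 3)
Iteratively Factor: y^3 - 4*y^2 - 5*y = (y + 1)*(y^2 - 5*y) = (y - 5)*(y + 1)*(y)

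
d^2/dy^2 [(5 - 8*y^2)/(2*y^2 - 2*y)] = (-8*y^3 + 15*y^2 - 15*y + 5)/(y^3*(y^3 - 3*y^2 + 3*y - 1))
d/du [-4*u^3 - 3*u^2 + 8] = 6*u*(-2*u - 1)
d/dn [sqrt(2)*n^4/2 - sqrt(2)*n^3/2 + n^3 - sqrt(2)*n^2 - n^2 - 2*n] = 2*sqrt(2)*n^3 - 3*sqrt(2)*n^2/2 + 3*n^2 - 2*sqrt(2)*n - 2*n - 2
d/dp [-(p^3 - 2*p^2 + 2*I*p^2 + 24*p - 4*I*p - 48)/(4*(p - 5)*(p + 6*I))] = (-p^2 + 10*p - 10 - 12*I)/(4*(p^2 - 10*p + 25))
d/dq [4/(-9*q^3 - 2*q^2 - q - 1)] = 4*(27*q^2 + 4*q + 1)/(9*q^3 + 2*q^2 + q + 1)^2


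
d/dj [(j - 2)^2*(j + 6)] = (j - 2)*(3*j + 10)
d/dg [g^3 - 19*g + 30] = 3*g^2 - 19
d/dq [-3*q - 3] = -3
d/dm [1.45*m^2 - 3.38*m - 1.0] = 2.9*m - 3.38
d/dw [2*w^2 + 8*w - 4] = 4*w + 8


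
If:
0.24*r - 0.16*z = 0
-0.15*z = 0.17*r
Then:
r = 0.00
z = 0.00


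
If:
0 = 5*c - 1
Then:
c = 1/5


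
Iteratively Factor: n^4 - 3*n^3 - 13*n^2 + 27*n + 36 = (n + 3)*(n^3 - 6*n^2 + 5*n + 12) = (n - 3)*(n + 3)*(n^2 - 3*n - 4) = (n - 4)*(n - 3)*(n + 3)*(n + 1)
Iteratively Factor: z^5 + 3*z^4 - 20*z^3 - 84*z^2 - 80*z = (z + 2)*(z^4 + z^3 - 22*z^2 - 40*z) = z*(z + 2)*(z^3 + z^2 - 22*z - 40) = z*(z - 5)*(z + 2)*(z^2 + 6*z + 8) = z*(z - 5)*(z + 2)^2*(z + 4)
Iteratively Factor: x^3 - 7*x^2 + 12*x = (x)*(x^2 - 7*x + 12) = x*(x - 4)*(x - 3)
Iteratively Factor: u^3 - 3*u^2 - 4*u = (u)*(u^2 - 3*u - 4) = u*(u + 1)*(u - 4)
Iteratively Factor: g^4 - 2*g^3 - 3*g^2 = (g)*(g^3 - 2*g^2 - 3*g) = g*(g + 1)*(g^2 - 3*g) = g^2*(g + 1)*(g - 3)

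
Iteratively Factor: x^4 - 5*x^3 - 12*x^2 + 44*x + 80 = (x - 4)*(x^3 - x^2 - 16*x - 20) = (x - 4)*(x + 2)*(x^2 - 3*x - 10) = (x - 5)*(x - 4)*(x + 2)*(x + 2)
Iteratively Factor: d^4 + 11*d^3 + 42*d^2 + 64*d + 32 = (d + 4)*(d^3 + 7*d^2 + 14*d + 8) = (d + 1)*(d + 4)*(d^2 + 6*d + 8) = (d + 1)*(d + 4)^2*(d + 2)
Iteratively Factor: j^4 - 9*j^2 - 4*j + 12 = (j + 2)*(j^3 - 2*j^2 - 5*j + 6) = (j - 3)*(j + 2)*(j^2 + j - 2) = (j - 3)*(j + 2)^2*(j - 1)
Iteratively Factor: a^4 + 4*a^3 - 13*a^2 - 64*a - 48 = (a + 3)*(a^3 + a^2 - 16*a - 16) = (a - 4)*(a + 3)*(a^2 + 5*a + 4) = (a - 4)*(a + 3)*(a + 4)*(a + 1)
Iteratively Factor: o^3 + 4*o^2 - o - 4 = (o - 1)*(o^2 + 5*o + 4) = (o - 1)*(o + 4)*(o + 1)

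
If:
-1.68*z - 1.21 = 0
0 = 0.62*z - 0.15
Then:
No Solution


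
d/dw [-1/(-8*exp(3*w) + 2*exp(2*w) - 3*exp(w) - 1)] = (-24*exp(2*w) + 4*exp(w) - 3)*exp(w)/(8*exp(3*w) - 2*exp(2*w) + 3*exp(w) + 1)^2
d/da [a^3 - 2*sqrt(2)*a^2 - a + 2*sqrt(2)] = 3*a^2 - 4*sqrt(2)*a - 1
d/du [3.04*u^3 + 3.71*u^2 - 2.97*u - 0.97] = 9.12*u^2 + 7.42*u - 2.97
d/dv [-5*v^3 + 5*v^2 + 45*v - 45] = -15*v^2 + 10*v + 45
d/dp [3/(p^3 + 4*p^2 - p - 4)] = 3*(-3*p^2 - 8*p + 1)/(p^3 + 4*p^2 - p - 4)^2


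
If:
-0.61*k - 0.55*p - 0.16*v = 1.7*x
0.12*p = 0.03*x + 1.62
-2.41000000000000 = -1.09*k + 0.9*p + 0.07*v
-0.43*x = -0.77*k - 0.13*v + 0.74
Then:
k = 9.27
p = 12.95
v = -56.51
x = -2.20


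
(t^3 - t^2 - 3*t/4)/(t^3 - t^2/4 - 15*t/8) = 2*(2*t + 1)/(4*t + 5)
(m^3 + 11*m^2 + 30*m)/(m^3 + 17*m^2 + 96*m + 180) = m/(m + 6)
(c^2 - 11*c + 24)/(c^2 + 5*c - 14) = (c^2 - 11*c + 24)/(c^2 + 5*c - 14)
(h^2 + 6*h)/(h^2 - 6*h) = (h + 6)/(h - 6)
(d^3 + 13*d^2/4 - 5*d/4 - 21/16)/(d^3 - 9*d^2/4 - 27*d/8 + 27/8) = (4*d^2 + 16*d + 7)/(2*(2*d^2 - 3*d - 9))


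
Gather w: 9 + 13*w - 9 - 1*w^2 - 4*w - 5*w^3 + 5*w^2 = -5*w^3 + 4*w^2 + 9*w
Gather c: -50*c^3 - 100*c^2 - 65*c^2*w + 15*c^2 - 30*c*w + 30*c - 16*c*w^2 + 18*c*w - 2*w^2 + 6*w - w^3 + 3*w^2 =-50*c^3 + c^2*(-65*w - 85) + c*(-16*w^2 - 12*w + 30) - w^3 + w^2 + 6*w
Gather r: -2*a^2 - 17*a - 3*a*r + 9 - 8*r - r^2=-2*a^2 - 17*a - r^2 + r*(-3*a - 8) + 9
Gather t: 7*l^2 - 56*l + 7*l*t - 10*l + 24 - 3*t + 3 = 7*l^2 - 66*l + t*(7*l - 3) + 27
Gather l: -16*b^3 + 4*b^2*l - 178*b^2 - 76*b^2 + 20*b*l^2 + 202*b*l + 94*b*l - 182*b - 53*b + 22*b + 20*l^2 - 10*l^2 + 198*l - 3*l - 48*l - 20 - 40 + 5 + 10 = -16*b^3 - 254*b^2 - 213*b + l^2*(20*b + 10) + l*(4*b^2 + 296*b + 147) - 45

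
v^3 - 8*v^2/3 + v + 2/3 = (v - 2)*(v - 1)*(v + 1/3)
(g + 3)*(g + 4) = g^2 + 7*g + 12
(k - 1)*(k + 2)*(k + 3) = k^3 + 4*k^2 + k - 6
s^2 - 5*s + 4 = (s - 4)*(s - 1)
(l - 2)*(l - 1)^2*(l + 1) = l^4 - 3*l^3 + l^2 + 3*l - 2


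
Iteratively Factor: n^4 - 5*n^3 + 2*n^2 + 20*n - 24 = (n + 2)*(n^3 - 7*n^2 + 16*n - 12) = (n - 3)*(n + 2)*(n^2 - 4*n + 4) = (n - 3)*(n - 2)*(n + 2)*(n - 2)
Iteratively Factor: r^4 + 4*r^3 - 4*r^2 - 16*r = (r + 2)*(r^3 + 2*r^2 - 8*r) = (r - 2)*(r + 2)*(r^2 + 4*r) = (r - 2)*(r + 2)*(r + 4)*(r)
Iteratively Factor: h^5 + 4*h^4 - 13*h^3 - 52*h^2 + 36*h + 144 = (h + 3)*(h^4 + h^3 - 16*h^2 - 4*h + 48) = (h - 3)*(h + 3)*(h^3 + 4*h^2 - 4*h - 16) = (h - 3)*(h - 2)*(h + 3)*(h^2 + 6*h + 8) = (h - 3)*(h - 2)*(h + 2)*(h + 3)*(h + 4)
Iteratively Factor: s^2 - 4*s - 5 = (s - 5)*(s + 1)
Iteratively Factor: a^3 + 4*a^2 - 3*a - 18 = (a - 2)*(a^2 + 6*a + 9) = (a - 2)*(a + 3)*(a + 3)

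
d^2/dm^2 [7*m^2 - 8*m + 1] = 14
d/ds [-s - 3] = -1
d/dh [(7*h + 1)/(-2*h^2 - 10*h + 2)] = (7*h^2/2 + h + 6)/(h^4 + 10*h^3 + 23*h^2 - 10*h + 1)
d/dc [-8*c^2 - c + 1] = -16*c - 1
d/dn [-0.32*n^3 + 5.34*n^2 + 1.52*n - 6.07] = -0.96*n^2 + 10.68*n + 1.52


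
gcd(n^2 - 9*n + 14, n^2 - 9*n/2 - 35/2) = n - 7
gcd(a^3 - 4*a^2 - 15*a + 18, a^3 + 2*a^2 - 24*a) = 1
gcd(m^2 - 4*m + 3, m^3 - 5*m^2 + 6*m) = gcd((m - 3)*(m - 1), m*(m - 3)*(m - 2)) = m - 3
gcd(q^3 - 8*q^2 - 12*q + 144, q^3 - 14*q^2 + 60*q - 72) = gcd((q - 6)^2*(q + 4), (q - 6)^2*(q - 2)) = q^2 - 12*q + 36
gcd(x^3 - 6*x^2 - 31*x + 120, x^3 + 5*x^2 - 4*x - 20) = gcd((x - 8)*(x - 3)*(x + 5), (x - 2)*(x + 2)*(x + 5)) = x + 5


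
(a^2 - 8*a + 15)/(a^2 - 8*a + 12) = (a^2 - 8*a + 15)/(a^2 - 8*a + 12)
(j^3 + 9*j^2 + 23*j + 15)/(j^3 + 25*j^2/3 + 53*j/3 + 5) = 3*(j + 1)/(3*j + 1)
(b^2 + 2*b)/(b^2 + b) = (b + 2)/(b + 1)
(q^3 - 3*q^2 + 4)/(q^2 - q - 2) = q - 2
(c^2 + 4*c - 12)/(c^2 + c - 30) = (c - 2)/(c - 5)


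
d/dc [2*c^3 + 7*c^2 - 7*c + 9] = 6*c^2 + 14*c - 7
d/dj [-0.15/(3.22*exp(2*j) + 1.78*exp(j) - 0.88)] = (0.966*exp(j) + 0.267)*exp(j)/(3.22*exp(2*j) + 1.78*exp(j) - 0.88)^2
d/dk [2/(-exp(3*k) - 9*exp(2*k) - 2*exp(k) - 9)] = (6*exp(2*k) + 36*exp(k) + 4)*exp(k)/(exp(3*k) + 9*exp(2*k) + 2*exp(k) + 9)^2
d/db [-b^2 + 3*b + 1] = 3 - 2*b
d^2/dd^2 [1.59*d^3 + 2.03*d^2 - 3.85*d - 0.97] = 9.54*d + 4.06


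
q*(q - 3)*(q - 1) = q^3 - 4*q^2 + 3*q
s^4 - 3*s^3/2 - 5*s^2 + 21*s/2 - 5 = (s - 2)*(s - 1)^2*(s + 5/2)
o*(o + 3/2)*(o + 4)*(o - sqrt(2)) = o^4 - sqrt(2)*o^3 + 11*o^3/2 - 11*sqrt(2)*o^2/2 + 6*o^2 - 6*sqrt(2)*o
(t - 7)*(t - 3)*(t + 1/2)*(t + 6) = t^4 - 7*t^3/2 - 41*t^2 + 213*t/2 + 63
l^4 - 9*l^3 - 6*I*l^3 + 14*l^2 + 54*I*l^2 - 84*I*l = l*(l - 7)*(l - 2)*(l - 6*I)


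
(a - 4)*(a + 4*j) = a^2 + 4*a*j - 4*a - 16*j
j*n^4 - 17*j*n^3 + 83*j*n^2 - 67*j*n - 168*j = (n - 8)*(n - 7)*(n - 3)*(j*n + j)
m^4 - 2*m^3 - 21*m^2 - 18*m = m*(m - 6)*(m + 1)*(m + 3)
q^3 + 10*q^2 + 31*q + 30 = (q + 2)*(q + 3)*(q + 5)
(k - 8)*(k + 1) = k^2 - 7*k - 8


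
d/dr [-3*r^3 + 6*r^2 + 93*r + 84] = -9*r^2 + 12*r + 93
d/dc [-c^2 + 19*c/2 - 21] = 19/2 - 2*c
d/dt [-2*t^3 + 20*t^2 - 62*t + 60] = -6*t^2 + 40*t - 62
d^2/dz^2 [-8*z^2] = -16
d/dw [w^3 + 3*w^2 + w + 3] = 3*w^2 + 6*w + 1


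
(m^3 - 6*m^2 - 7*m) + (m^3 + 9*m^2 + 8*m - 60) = 2*m^3 + 3*m^2 + m - 60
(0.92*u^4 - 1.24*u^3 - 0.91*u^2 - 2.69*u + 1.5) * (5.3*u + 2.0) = 4.876*u^5 - 4.732*u^4 - 7.303*u^3 - 16.077*u^2 + 2.57*u + 3.0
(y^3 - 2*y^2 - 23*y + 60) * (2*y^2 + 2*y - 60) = 2*y^5 - 2*y^4 - 110*y^3 + 194*y^2 + 1500*y - 3600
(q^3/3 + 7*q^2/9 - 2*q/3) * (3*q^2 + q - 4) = q^5 + 8*q^4/3 - 23*q^3/9 - 34*q^2/9 + 8*q/3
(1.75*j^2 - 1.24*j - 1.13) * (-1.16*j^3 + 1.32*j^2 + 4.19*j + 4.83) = -2.03*j^5 + 3.7484*j^4 + 7.0065*j^3 + 1.7653*j^2 - 10.7239*j - 5.4579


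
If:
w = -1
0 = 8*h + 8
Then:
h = -1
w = -1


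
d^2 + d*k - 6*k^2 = (d - 2*k)*(d + 3*k)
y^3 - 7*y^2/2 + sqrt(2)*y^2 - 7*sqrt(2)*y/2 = y*(y - 7/2)*(y + sqrt(2))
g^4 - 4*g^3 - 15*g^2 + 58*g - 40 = (g - 5)*(g - 2)*(g - 1)*(g + 4)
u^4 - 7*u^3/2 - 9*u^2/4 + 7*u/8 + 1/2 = (u - 4)*(u - 1/2)*(u + 1/2)^2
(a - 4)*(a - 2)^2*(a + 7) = a^4 - a^3 - 36*a^2 + 124*a - 112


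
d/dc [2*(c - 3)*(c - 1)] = 4*c - 8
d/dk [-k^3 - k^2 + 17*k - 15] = -3*k^2 - 2*k + 17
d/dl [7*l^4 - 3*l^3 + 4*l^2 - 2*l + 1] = 28*l^3 - 9*l^2 + 8*l - 2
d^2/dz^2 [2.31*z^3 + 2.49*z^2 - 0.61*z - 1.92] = 13.86*z + 4.98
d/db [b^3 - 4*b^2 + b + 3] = 3*b^2 - 8*b + 1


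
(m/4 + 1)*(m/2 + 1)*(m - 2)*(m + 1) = m^4/8 + 5*m^3/8 - 5*m/2 - 2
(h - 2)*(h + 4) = h^2 + 2*h - 8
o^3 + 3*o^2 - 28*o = o*(o - 4)*(o + 7)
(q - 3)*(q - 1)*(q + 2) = q^3 - 2*q^2 - 5*q + 6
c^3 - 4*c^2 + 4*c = c*(c - 2)^2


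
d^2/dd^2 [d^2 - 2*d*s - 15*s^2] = 2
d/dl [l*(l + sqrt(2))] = 2*l + sqrt(2)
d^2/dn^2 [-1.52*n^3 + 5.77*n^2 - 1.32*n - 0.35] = 11.54 - 9.12*n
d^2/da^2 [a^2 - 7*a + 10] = 2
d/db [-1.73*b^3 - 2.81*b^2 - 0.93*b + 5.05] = -5.19*b^2 - 5.62*b - 0.93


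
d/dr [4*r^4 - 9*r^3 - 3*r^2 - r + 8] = 16*r^3 - 27*r^2 - 6*r - 1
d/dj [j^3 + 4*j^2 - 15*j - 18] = 3*j^2 + 8*j - 15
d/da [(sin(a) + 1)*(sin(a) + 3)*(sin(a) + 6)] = (3*sin(a)^2 + 20*sin(a) + 27)*cos(a)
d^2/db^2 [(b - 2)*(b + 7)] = 2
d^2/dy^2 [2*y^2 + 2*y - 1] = 4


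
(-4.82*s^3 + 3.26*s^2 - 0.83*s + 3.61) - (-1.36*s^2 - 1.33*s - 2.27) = -4.82*s^3 + 4.62*s^2 + 0.5*s + 5.88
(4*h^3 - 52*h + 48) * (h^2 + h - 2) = 4*h^5 + 4*h^4 - 60*h^3 - 4*h^2 + 152*h - 96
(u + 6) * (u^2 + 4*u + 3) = u^3 + 10*u^2 + 27*u + 18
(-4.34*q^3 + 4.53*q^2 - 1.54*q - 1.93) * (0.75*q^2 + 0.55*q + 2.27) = -3.255*q^5 + 1.0105*q^4 - 8.5153*q^3 + 7.9886*q^2 - 4.5573*q - 4.3811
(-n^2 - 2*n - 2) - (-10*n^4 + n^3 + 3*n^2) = 10*n^4 - n^3 - 4*n^2 - 2*n - 2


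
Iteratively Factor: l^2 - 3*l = (l)*(l - 3)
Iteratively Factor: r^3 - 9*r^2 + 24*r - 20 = (r - 5)*(r^2 - 4*r + 4) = (r - 5)*(r - 2)*(r - 2)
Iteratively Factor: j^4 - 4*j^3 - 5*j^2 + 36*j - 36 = (j - 2)*(j^3 - 2*j^2 - 9*j + 18) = (j - 2)*(j + 3)*(j^2 - 5*j + 6) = (j - 2)^2*(j + 3)*(j - 3)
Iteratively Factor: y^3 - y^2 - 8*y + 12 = (y + 3)*(y^2 - 4*y + 4) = (y - 2)*(y + 3)*(y - 2)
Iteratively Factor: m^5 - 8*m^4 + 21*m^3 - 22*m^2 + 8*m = (m)*(m^4 - 8*m^3 + 21*m^2 - 22*m + 8) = m*(m - 2)*(m^3 - 6*m^2 + 9*m - 4) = m*(m - 2)*(m - 1)*(m^2 - 5*m + 4) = m*(m - 4)*(m - 2)*(m - 1)*(m - 1)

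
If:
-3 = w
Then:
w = -3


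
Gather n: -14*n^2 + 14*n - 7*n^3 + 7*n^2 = -7*n^3 - 7*n^2 + 14*n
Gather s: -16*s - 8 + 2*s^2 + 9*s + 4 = 2*s^2 - 7*s - 4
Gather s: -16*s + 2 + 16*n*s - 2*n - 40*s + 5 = -2*n + s*(16*n - 56) + 7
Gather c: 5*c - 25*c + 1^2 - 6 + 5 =-20*c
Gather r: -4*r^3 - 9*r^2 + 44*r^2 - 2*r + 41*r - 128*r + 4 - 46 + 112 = -4*r^3 + 35*r^2 - 89*r + 70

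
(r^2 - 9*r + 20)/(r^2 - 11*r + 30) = (r - 4)/(r - 6)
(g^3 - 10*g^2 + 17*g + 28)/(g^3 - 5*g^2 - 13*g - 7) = (g - 4)/(g + 1)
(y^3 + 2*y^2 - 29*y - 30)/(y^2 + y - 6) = (y^3 + 2*y^2 - 29*y - 30)/(y^2 + y - 6)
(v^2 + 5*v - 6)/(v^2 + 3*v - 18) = (v - 1)/(v - 3)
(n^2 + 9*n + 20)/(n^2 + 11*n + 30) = (n + 4)/(n + 6)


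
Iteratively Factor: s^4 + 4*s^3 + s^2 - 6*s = (s)*(s^3 + 4*s^2 + s - 6) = s*(s - 1)*(s^2 + 5*s + 6) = s*(s - 1)*(s + 3)*(s + 2)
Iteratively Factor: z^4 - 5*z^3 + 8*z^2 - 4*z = (z - 2)*(z^3 - 3*z^2 + 2*z) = (z - 2)*(z - 1)*(z^2 - 2*z) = (z - 2)^2*(z - 1)*(z)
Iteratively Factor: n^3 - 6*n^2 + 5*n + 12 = (n - 4)*(n^2 - 2*n - 3) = (n - 4)*(n - 3)*(n + 1)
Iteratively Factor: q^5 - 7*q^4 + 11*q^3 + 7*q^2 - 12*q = (q + 1)*(q^4 - 8*q^3 + 19*q^2 - 12*q) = (q - 3)*(q + 1)*(q^3 - 5*q^2 + 4*q) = (q - 3)*(q - 1)*(q + 1)*(q^2 - 4*q) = (q - 4)*(q - 3)*(q - 1)*(q + 1)*(q)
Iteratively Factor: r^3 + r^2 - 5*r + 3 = (r + 3)*(r^2 - 2*r + 1) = (r - 1)*(r + 3)*(r - 1)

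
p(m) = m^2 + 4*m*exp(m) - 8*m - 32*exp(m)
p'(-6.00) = -20.13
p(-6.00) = 83.86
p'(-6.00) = -20.13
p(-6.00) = 83.86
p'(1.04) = -73.37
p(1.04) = -86.00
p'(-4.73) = -17.87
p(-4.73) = 59.76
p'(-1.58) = -18.23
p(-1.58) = 7.24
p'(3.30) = -402.67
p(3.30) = -525.23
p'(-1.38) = -19.19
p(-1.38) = 3.51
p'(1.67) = -117.92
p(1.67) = -145.08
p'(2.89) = -298.03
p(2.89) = -382.55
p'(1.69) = -119.73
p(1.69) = -147.45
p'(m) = 4*m*exp(m) + 2*m - 28*exp(m) - 8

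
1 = 1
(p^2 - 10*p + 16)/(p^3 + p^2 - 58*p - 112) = (p - 2)/(p^2 + 9*p + 14)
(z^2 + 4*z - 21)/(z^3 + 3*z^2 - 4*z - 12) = (z^2 + 4*z - 21)/(z^3 + 3*z^2 - 4*z - 12)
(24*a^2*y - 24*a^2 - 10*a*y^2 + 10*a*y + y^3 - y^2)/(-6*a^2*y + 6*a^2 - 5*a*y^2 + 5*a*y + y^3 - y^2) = (-4*a + y)/(a + y)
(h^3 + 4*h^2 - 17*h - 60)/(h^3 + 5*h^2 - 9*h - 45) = (h - 4)/(h - 3)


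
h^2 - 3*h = h*(h - 3)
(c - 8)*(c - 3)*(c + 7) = c^3 - 4*c^2 - 53*c + 168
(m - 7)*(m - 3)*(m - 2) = m^3 - 12*m^2 + 41*m - 42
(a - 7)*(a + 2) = a^2 - 5*a - 14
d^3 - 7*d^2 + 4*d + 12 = (d - 6)*(d - 2)*(d + 1)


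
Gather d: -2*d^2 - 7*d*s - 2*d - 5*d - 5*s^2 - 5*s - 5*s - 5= -2*d^2 + d*(-7*s - 7) - 5*s^2 - 10*s - 5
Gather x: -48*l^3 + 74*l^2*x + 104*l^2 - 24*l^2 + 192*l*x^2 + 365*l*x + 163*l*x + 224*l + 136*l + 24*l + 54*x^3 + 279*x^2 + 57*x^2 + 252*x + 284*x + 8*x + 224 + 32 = -48*l^3 + 80*l^2 + 384*l + 54*x^3 + x^2*(192*l + 336) + x*(74*l^2 + 528*l + 544) + 256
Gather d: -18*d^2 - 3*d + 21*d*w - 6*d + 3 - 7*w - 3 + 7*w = -18*d^2 + d*(21*w - 9)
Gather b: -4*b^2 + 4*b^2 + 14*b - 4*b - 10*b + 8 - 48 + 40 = 0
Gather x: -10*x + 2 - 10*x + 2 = 4 - 20*x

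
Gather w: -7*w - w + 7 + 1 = 8 - 8*w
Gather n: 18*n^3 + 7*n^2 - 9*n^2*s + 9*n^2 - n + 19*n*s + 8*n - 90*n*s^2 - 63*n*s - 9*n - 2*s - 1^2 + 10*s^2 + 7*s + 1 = 18*n^3 + n^2*(16 - 9*s) + n*(-90*s^2 - 44*s - 2) + 10*s^2 + 5*s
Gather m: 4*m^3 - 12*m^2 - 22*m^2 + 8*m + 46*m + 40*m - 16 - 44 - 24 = 4*m^3 - 34*m^2 + 94*m - 84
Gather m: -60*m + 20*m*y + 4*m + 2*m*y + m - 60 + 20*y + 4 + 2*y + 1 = m*(22*y - 55) + 22*y - 55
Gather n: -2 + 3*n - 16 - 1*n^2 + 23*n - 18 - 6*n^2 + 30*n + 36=-7*n^2 + 56*n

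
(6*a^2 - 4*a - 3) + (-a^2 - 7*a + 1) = 5*a^2 - 11*a - 2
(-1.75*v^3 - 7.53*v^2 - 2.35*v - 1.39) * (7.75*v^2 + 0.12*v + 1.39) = -13.5625*v^5 - 58.5675*v^4 - 21.5486*v^3 - 21.5212*v^2 - 3.4333*v - 1.9321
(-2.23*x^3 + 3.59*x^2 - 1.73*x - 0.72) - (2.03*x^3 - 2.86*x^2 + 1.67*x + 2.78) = -4.26*x^3 + 6.45*x^2 - 3.4*x - 3.5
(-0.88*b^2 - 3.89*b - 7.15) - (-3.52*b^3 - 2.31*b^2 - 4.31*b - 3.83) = 3.52*b^3 + 1.43*b^2 + 0.419999999999999*b - 3.32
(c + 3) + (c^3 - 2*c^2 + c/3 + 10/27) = c^3 - 2*c^2 + 4*c/3 + 91/27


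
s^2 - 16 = (s - 4)*(s + 4)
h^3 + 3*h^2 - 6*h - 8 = (h - 2)*(h + 1)*(h + 4)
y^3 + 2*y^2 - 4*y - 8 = (y - 2)*(y + 2)^2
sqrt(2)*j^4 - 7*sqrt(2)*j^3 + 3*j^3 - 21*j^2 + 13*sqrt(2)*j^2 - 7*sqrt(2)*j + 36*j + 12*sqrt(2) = (j - 4)*(j - 3)*(j + sqrt(2))*(sqrt(2)*j + 1)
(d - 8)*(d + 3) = d^2 - 5*d - 24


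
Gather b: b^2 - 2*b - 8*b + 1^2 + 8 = b^2 - 10*b + 9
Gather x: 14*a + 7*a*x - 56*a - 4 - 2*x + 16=-42*a + x*(7*a - 2) + 12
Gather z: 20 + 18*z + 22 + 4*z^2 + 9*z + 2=4*z^2 + 27*z + 44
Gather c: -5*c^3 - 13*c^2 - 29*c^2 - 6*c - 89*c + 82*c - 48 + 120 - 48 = -5*c^3 - 42*c^2 - 13*c + 24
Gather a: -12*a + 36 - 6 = 30 - 12*a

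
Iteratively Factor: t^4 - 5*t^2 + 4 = (t + 2)*(t^3 - 2*t^2 - t + 2) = (t - 2)*(t + 2)*(t^2 - 1) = (t - 2)*(t - 1)*(t + 2)*(t + 1)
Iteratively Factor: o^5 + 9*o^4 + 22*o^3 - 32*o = (o)*(o^4 + 9*o^3 + 22*o^2 - 32) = o*(o + 4)*(o^3 + 5*o^2 + 2*o - 8) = o*(o + 4)^2*(o^2 + o - 2) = o*(o + 2)*(o + 4)^2*(o - 1)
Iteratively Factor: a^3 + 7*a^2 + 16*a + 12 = (a + 2)*(a^2 + 5*a + 6) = (a + 2)*(a + 3)*(a + 2)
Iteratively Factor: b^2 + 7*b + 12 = (b + 4)*(b + 3)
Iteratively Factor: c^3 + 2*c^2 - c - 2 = (c - 1)*(c^2 + 3*c + 2) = (c - 1)*(c + 2)*(c + 1)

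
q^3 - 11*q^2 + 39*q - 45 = (q - 5)*(q - 3)^2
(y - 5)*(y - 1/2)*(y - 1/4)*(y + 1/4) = y^4 - 11*y^3/2 + 39*y^2/16 + 11*y/32 - 5/32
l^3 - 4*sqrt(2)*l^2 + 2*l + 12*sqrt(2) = (l - 3*sqrt(2))*(l - 2*sqrt(2))*(l + sqrt(2))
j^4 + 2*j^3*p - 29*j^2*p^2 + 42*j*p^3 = j*(j - 3*p)*(j - 2*p)*(j + 7*p)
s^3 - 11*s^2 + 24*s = s*(s - 8)*(s - 3)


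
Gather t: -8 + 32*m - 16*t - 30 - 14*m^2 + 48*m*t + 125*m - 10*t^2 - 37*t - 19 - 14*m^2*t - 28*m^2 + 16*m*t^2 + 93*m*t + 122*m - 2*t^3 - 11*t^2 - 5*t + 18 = -42*m^2 + 279*m - 2*t^3 + t^2*(16*m - 21) + t*(-14*m^2 + 141*m - 58) - 39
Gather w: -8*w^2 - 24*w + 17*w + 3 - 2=-8*w^2 - 7*w + 1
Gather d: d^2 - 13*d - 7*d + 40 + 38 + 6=d^2 - 20*d + 84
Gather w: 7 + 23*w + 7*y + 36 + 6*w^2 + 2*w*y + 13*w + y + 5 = 6*w^2 + w*(2*y + 36) + 8*y + 48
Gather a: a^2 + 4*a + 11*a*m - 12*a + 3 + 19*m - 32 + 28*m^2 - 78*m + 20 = a^2 + a*(11*m - 8) + 28*m^2 - 59*m - 9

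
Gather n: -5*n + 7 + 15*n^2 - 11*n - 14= 15*n^2 - 16*n - 7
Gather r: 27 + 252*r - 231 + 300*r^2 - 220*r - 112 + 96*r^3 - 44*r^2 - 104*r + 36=96*r^3 + 256*r^2 - 72*r - 280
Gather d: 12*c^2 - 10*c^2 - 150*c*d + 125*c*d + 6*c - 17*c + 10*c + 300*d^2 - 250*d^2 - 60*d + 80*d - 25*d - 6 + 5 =2*c^2 - c + 50*d^2 + d*(-25*c - 5) - 1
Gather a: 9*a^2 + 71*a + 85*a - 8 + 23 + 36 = 9*a^2 + 156*a + 51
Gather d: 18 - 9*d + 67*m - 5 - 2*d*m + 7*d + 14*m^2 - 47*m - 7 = d*(-2*m - 2) + 14*m^2 + 20*m + 6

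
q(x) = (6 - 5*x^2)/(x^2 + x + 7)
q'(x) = -10*x/(x^2 + x + 7) + (6 - 5*x^2)*(-2*x - 1)/(x^2 + x + 7)^2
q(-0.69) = 0.53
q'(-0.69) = 1.05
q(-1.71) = -1.05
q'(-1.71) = 1.77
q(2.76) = -1.85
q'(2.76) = -0.90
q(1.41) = -0.38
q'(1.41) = -1.22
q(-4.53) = -4.20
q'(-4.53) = 0.50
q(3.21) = -2.22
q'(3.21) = -0.76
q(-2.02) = -1.59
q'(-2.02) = 1.70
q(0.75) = 0.38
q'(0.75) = -1.02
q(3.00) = -2.05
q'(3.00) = -0.82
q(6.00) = -3.55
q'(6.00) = -0.28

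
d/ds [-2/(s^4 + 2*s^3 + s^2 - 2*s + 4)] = 4*(2*s^3 + 3*s^2 + s - 1)/(s^4 + 2*s^3 + s^2 - 2*s + 4)^2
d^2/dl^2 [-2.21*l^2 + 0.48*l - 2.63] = -4.42000000000000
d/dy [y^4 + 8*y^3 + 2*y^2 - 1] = 4*y*(y^2 + 6*y + 1)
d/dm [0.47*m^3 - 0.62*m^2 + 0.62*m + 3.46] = 1.41*m^2 - 1.24*m + 0.62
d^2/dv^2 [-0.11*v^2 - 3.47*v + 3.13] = -0.220000000000000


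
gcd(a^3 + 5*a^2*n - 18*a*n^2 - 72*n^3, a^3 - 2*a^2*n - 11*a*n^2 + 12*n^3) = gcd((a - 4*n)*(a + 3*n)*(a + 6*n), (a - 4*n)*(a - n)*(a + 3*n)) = a^2 - a*n - 12*n^2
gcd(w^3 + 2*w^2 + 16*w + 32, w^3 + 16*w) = w^2 + 16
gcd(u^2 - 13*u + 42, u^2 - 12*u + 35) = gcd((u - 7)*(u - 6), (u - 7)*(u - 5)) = u - 7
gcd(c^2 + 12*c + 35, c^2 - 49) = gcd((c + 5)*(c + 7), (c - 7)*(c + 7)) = c + 7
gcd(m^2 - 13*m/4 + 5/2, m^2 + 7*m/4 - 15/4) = m - 5/4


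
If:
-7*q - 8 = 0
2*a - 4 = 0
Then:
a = 2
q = -8/7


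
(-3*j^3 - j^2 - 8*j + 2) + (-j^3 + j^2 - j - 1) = -4*j^3 - 9*j + 1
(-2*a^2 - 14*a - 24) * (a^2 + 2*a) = -2*a^4 - 18*a^3 - 52*a^2 - 48*a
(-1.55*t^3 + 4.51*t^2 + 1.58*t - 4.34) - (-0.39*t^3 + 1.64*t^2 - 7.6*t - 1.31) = -1.16*t^3 + 2.87*t^2 + 9.18*t - 3.03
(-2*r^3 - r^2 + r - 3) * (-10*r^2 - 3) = 20*r^5 + 10*r^4 - 4*r^3 + 33*r^2 - 3*r + 9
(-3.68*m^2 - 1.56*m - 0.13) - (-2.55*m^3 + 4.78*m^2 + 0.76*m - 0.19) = 2.55*m^3 - 8.46*m^2 - 2.32*m + 0.06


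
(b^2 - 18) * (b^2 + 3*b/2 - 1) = b^4 + 3*b^3/2 - 19*b^2 - 27*b + 18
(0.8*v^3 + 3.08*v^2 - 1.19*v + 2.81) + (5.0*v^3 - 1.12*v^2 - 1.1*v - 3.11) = 5.8*v^3 + 1.96*v^2 - 2.29*v - 0.3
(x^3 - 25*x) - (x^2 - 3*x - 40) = x^3 - x^2 - 22*x + 40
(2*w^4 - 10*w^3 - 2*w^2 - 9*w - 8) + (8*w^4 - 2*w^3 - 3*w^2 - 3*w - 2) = 10*w^4 - 12*w^3 - 5*w^2 - 12*w - 10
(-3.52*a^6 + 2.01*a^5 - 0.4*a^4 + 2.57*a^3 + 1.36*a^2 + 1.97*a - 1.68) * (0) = 0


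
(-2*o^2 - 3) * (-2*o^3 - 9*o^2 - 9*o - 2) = 4*o^5 + 18*o^4 + 24*o^3 + 31*o^2 + 27*o + 6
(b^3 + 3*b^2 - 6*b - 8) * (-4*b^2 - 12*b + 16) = -4*b^5 - 24*b^4 + 4*b^3 + 152*b^2 - 128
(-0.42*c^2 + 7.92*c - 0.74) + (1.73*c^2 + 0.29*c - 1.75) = 1.31*c^2 + 8.21*c - 2.49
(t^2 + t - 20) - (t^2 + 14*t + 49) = -13*t - 69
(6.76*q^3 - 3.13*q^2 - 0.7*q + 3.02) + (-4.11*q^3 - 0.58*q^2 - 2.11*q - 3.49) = 2.65*q^3 - 3.71*q^2 - 2.81*q - 0.47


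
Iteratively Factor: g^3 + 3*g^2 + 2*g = (g + 2)*(g^2 + g) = (g + 1)*(g + 2)*(g)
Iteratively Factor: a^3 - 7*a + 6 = (a + 3)*(a^2 - 3*a + 2) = (a - 1)*(a + 3)*(a - 2)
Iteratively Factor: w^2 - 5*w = (w - 5)*(w)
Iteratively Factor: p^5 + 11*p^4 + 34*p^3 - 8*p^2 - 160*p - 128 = (p - 2)*(p^4 + 13*p^3 + 60*p^2 + 112*p + 64) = (p - 2)*(p + 4)*(p^3 + 9*p^2 + 24*p + 16) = (p - 2)*(p + 4)^2*(p^2 + 5*p + 4) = (p - 2)*(p + 1)*(p + 4)^2*(p + 4)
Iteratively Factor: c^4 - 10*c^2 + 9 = (c + 3)*(c^3 - 3*c^2 - c + 3) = (c + 1)*(c + 3)*(c^2 - 4*c + 3) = (c - 3)*(c + 1)*(c + 3)*(c - 1)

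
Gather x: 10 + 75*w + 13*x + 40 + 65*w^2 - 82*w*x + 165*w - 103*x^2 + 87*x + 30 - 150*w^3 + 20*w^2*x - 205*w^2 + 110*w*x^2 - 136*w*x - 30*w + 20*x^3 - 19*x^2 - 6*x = -150*w^3 - 140*w^2 + 210*w + 20*x^3 + x^2*(110*w - 122) + x*(20*w^2 - 218*w + 94) + 80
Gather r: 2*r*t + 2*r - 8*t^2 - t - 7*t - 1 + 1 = r*(2*t + 2) - 8*t^2 - 8*t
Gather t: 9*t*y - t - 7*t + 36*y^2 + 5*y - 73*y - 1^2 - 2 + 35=t*(9*y - 8) + 36*y^2 - 68*y + 32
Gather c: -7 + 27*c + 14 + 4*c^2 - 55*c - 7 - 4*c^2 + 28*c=0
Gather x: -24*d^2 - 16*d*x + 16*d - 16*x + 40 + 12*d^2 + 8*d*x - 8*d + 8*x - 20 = -12*d^2 + 8*d + x*(-8*d - 8) + 20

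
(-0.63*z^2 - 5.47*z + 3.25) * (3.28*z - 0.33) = -2.0664*z^3 - 17.7337*z^2 + 12.4651*z - 1.0725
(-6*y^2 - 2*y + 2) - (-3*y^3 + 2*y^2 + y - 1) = 3*y^3 - 8*y^2 - 3*y + 3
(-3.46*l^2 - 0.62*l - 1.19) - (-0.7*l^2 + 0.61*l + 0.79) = -2.76*l^2 - 1.23*l - 1.98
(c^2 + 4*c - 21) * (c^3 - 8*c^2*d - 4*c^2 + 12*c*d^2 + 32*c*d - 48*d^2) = c^5 - 8*c^4*d + 12*c^3*d^2 - 37*c^3 + 296*c^2*d + 84*c^2 - 444*c*d^2 - 672*c*d + 1008*d^2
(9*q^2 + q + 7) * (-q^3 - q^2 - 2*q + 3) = -9*q^5 - 10*q^4 - 26*q^3 + 18*q^2 - 11*q + 21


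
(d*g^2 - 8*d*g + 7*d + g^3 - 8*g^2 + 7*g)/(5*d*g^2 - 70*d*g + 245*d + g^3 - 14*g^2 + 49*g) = (d*g - d + g^2 - g)/(5*d*g - 35*d + g^2 - 7*g)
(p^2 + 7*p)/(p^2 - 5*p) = (p + 7)/(p - 5)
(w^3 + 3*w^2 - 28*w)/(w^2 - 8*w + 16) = w*(w + 7)/(w - 4)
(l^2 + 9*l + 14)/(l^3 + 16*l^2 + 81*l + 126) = (l + 2)/(l^2 + 9*l + 18)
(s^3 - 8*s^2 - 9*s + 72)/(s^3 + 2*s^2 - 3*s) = (s^2 - 11*s + 24)/(s*(s - 1))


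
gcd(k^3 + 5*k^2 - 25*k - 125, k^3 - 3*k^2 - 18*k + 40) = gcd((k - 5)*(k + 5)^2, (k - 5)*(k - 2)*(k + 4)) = k - 5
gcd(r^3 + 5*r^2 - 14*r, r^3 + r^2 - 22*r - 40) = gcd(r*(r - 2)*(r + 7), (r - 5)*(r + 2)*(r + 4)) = 1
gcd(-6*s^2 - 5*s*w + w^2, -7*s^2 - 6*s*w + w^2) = s + w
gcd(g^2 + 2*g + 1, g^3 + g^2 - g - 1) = g^2 + 2*g + 1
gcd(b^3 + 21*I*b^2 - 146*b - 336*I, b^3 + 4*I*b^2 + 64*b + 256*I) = b + 8*I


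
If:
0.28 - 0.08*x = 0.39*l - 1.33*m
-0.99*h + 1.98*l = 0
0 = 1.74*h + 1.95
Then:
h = -1.12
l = -0.56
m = 0.0601503759398496*x - 0.374837956961369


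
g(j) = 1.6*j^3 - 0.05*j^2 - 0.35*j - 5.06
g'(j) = 4.8*j^2 - 0.1*j - 0.35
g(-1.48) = -9.84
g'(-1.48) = 10.31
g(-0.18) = -5.01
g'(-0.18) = -0.18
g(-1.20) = -7.48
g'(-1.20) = 6.68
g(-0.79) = -5.60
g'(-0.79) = 2.72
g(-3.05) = -49.85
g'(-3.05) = 44.61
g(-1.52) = -10.26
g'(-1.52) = 10.89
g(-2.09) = -19.15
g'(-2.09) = 20.83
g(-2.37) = -25.81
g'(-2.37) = 26.85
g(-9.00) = -1172.36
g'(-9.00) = 389.35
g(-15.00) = -5411.06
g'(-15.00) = 1081.15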